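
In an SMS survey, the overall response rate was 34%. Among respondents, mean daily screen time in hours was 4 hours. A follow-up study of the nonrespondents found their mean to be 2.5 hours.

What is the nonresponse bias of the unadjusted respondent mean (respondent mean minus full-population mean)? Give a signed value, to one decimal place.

+1.0

Nonresponse fraction = 1 − 0.34 = 0.66.
Bias = (nonresponse fraction) × (respondent mean − nonrespondent mean)
     = 0.66 × (4 − 2.5) = 0.66 × 1.5 = 0.99.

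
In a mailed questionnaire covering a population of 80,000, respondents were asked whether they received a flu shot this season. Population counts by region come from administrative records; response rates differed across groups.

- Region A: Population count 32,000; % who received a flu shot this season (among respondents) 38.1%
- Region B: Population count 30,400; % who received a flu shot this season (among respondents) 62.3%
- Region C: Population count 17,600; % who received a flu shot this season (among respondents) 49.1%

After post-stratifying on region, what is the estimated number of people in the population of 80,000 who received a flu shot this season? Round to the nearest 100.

Apply each group's respondent rate to its population count:
  Region A: 32,000 × 38.1% = 12,192
  Region B: 30,400 × 62.3% = 18939.2
  Region C: 17,600 × 49.1% = 8641.6
Estimated total = 39772.8 → 39,800.

39,800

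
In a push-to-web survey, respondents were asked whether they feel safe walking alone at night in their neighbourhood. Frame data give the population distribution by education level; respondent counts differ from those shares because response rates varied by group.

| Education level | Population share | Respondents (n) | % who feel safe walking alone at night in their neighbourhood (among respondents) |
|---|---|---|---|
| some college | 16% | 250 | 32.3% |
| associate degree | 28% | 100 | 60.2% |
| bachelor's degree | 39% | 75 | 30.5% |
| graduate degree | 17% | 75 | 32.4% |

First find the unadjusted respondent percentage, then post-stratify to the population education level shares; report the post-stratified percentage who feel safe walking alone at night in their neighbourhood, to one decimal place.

Naive respondent-only estimate (weights = respondent counts):
  (250/500)×32.3 + (100/500)×60.2 + (75/500)×30.5 + (75/500)×32.4 = 37.625%
Post-stratified estimate weights by population shares:
  0.16×32.3 + 0.28×60.2 + 0.39×30.5 + 0.17×32.4 = 39.427%

39.4%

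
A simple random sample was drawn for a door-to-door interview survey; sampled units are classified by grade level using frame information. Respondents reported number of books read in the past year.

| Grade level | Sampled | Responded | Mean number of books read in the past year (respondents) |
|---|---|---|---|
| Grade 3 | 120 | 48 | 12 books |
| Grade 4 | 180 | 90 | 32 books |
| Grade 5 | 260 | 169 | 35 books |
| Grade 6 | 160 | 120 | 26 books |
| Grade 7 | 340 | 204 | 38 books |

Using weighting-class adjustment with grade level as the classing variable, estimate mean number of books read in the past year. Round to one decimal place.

31.5

Class response rates: Grade 3 48/120 = 40%, Grade 4 90/180 = 50%, Grade 5 169/260 = 65%, Grade 6 120/160 = 75%, Grade 7 204/340 = 60%.
Weighting each respondent by the inverse class response rate inflates each class back to its sampled size, so the class weight is n_sampled:
  Grade 3: 120 × 12 = 1440
  Grade 4: 180 × 32 = 5760
  Grade 5: 260 × 35 = 9100
  Grade 6: 160 × 26 = 4160
  Grade 7: 340 × 38 = 12,920
Adjusted estimate = 33,380 / 1,060 = 31.4906 → 31.5.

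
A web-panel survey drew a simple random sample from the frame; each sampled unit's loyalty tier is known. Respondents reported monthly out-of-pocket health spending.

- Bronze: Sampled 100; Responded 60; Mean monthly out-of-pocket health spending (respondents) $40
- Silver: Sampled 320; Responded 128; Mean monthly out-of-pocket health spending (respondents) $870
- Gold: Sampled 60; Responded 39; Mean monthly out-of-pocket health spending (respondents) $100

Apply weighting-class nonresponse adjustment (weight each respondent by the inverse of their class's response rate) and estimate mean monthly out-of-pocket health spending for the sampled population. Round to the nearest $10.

$600

Class response rates: Bronze 60/100 = 60%, Silver 128/320 = 40%, Gold 39/60 = 65%.
Weighting each respondent by the inverse class response rate inflates each class back to its sampled size, so the class weight is n_sampled:
  Bronze: 100 × 40 = 4000
  Silver: 320 × 870 = 278,400
  Gold: 60 × 100 = 6000
Adjusted estimate = 288,400 / 480 = 600.833 → $600.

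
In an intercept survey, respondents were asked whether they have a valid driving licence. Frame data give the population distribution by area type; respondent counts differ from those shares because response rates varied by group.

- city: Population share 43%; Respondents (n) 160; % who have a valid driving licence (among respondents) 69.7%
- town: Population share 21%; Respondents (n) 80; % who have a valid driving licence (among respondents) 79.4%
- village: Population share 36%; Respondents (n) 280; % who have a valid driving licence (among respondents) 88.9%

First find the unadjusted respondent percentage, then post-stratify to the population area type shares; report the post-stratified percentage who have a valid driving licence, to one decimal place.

78.6%

Without adjustment, the pooled respondent share is:
  (160/520)×69.7 + (80/520)×79.4 + (280/520)×88.9 = 81.5308%
Post-stratifying to population shares instead:
  0.43×69.7 + 0.21×79.4 + 0.36×88.9 = 78.649%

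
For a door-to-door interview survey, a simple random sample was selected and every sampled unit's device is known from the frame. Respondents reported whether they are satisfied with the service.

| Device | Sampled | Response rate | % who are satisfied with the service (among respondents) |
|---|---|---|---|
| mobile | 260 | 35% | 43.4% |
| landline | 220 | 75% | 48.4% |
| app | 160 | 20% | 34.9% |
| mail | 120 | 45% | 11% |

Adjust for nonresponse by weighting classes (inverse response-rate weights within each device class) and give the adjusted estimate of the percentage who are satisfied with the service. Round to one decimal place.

With weight = n_sampled/n_responded per class, the weighted class total is n_sampled:
  mobile: 260 × 43.4 = 11,284
  landline: 220 × 48.4 = 10,648
  app: 160 × 34.9 = 5584
  mail: 120 × 11 = 1320
Adjusted estimate = 28,836 / 760 = 37.9421 → 37.9%.

37.9%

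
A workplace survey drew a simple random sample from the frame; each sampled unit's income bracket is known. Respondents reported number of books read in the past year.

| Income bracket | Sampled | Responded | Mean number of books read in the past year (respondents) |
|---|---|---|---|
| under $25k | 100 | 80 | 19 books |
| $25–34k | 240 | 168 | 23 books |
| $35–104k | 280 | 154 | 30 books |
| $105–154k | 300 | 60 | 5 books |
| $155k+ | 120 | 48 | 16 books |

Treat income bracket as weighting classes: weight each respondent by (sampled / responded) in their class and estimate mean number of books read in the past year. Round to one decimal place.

18.5

Class response rates: under $25k 80/100 = 80%, $25–34k 168/240 = 70%, $35–104k 154/280 = 55%, $105–154k 60/300 = 20%, $155k+ 48/120 = 40%.
Inverse-response-rate weighting restores each class to its sampled count, so class totals weight by n_sampled:
  under $25k: 100 × 19 = 1900
  $25–34k: 240 × 23 = 5520
  $35–104k: 280 × 30 = 8400
  $105–154k: 300 × 5 = 1500
  $155k+: 120 × 16 = 1920
Adjusted estimate = 19,240 / 1,040 = 18.5 → 18.5.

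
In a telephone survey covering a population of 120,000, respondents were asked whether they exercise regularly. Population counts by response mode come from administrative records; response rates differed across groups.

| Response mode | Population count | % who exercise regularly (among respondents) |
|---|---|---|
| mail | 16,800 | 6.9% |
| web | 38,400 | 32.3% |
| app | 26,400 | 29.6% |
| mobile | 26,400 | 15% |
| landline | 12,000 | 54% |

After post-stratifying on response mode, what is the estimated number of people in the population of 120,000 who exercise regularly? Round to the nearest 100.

Apply each group's respondent rate to its population count:
  mail: 16,800 × 6.9% = 1159.2
  web: 38,400 × 32.3% = 12403.2
  app: 26,400 × 29.6% = 7814.4
  mobile: 26,400 × 15% = 3960
  landline: 12,000 × 54% = 6480
Estimated total = 31816.8 → 31,800.

31,800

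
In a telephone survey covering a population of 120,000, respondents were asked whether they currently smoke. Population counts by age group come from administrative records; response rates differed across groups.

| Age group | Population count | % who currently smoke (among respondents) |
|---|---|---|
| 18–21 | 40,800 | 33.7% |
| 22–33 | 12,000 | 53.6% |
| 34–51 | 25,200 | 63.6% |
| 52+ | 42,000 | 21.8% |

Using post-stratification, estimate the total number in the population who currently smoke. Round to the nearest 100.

45,400

Each cell contributes its population count × the respondent rate:
  18–21: 40,800 × 33.7% = 13749.6
  22–33: 12,000 × 53.6% = 6432
  34–51: 25,200 × 63.6% = 16027.2
  52+: 42,000 × 21.8% = 9156
Estimated total = 45364.8 → 45,400.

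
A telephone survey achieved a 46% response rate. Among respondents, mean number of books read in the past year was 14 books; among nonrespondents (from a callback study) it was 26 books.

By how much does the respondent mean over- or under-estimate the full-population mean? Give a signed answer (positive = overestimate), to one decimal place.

-6.5

Nonresponse fraction = 1 − 0.46 = 0.54.
Bias = (nonresponse fraction) × (respondent mean − nonrespondent mean)
     = 0.54 × (14 − 26) = 0.54 × -12 = -6.48.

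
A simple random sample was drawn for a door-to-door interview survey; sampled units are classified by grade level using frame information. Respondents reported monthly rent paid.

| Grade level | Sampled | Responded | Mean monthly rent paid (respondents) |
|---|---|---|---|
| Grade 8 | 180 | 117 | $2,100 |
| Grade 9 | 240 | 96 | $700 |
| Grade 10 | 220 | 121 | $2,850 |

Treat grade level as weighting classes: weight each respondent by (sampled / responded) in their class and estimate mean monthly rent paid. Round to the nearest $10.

Response rates by class: Grade 8 117/180 = 65%, Grade 9 96/240 = 40%, Grade 10 121/220 = 55%.
With weight = n_sampled/n_responded per class, the weighted class total is n_sampled:
  Grade 8: 180 × 2100 = 378,000
  Grade 9: 240 × 700 = 168,000
  Grade 10: 220 × 2850 = 627,000
Adjusted estimate = 1,173,000 / 640 = 1832.81 → $1,830.

$1,830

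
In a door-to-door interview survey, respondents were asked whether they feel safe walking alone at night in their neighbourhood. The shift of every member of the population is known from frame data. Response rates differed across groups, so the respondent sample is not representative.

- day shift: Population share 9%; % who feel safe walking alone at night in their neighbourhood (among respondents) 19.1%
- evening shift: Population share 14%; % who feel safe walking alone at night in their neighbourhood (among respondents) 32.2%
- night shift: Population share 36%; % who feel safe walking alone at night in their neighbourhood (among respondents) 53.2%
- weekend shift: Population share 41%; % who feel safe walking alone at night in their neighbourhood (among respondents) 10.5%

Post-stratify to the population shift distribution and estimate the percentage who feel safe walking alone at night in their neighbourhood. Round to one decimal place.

Post-stratification weights by population share, not respondent share:
  day shift: 0.09 × 19.1 = 1.719
  evening shift: 0.14 × 32.2 = 4.508
  night shift: 0.36 × 53.2 = 19.152
  weekend shift: 0.41 × 10.5 = 4.305
Post-stratified estimate = 29.684 → 29.7%.

29.7%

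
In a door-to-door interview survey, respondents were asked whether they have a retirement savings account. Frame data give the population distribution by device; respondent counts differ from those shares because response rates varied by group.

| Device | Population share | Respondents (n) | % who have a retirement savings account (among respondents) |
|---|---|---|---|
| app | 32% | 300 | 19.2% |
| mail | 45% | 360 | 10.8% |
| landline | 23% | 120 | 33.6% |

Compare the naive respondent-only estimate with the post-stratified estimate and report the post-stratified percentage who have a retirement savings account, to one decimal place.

18.7%

Without adjustment, the pooled respondent share is:
  (300/780)×19.2 + (360/780)×10.8 + (120/780)×33.6 = 17.5385%
Post-stratified estimate weights by population shares:
  0.32×19.2 + 0.45×10.8 + 0.23×33.6 = 18.732%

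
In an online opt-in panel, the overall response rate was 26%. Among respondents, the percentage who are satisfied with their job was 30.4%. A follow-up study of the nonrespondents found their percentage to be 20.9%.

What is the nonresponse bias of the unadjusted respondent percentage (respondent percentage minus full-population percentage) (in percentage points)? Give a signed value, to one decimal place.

+7.0 percentage points

Nonresponse fraction = 1 − 0.26 = 0.74.
Bias = (nonresponse fraction) × (respondent percentage − nonrespondent percentage)
     = 0.74 × (30.4 − 20.9) = 0.74 × 9.5 = 7.03.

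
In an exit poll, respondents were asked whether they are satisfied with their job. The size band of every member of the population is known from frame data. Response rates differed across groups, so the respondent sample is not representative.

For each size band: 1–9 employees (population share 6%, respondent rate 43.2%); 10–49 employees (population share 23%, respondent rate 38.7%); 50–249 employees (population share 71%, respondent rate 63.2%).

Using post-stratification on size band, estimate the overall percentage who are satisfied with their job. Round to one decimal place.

56.4%

Weight each group's respondent value by its population share:
  1–9 employees: 0.06 × 43.2 = 2.592
  10–49 employees: 0.23 × 38.7 = 8.901
  50–249 employees: 0.71 × 63.2 = 44.872
Post-stratified estimate = 56.365 → 56.4%.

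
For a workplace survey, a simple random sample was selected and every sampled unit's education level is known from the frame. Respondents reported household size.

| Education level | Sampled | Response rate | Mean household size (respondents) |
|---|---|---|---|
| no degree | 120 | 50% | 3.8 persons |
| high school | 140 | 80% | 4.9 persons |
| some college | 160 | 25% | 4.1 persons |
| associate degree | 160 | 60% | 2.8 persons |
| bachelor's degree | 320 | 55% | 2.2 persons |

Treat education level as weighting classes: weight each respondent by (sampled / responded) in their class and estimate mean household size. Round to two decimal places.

3.28

With weight = n_sampled/n_responded per class, the weighted class total is n_sampled:
  no degree: 120 × 3.8 = 456
  high school: 140 × 4.9 = 686
  some college: 160 × 4.1 = 656
  associate degree: 160 × 2.8 = 448
  bachelor's degree: 320 × 2.2 = 704
Adjusted estimate = 2950 / 900 = 3.27778 → 3.28.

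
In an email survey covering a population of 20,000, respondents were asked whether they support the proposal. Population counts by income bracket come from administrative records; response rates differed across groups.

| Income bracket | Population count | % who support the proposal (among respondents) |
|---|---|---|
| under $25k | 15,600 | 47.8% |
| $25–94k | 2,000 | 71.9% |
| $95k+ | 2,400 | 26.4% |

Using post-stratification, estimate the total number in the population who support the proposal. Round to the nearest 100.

Estimated count per cell = population count × respondent percentage:
  under $25k: 15,600 × 47.8% = 7456.8
  $25–94k: 2,000 × 71.9% = 1438
  $95k+: 2,400 × 26.4% = 633.6
Estimated total = 9528.4 → 9,500.

9,500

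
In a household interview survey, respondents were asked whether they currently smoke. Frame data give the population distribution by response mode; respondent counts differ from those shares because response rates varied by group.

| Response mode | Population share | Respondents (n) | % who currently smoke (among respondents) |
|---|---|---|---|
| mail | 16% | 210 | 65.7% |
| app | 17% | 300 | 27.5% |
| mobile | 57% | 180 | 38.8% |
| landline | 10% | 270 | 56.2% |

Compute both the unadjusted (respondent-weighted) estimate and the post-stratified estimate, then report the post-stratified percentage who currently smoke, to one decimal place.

42.9%

Without adjustment, the pooled respondent share is:
  (210/960)×65.7 + (300/960)×27.5 + (180/960)×38.8 + (270/960)×56.2 = 46.0469%
Reweighting by population response mode shares:
  0.16×65.7 + 0.17×27.5 + 0.57×38.8 + 0.1×56.2 = 42.923%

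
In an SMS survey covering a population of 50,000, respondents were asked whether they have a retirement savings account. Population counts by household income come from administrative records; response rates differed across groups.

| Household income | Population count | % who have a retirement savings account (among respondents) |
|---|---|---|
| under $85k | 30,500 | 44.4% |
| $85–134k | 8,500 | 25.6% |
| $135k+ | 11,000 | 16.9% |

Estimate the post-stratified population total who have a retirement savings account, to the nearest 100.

17,600

Estimated count per cell = population count × respondent percentage:
  under $85k: 30,500 × 44.4% = 13,542
  $85–134k: 8,500 × 25.6% = 2176
  $135k+: 11,000 × 16.9% = 1859
Estimated total = 17,577 → 17,600.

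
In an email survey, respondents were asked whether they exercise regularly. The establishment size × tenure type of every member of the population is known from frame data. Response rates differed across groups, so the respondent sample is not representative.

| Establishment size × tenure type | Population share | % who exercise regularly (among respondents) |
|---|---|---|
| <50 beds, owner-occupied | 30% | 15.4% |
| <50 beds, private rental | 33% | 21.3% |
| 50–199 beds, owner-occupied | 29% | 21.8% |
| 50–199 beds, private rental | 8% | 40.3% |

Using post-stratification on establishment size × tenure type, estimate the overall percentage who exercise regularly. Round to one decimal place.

21.2%

Each cell contributes population-share × respondent value:
  <50 beds, owner-occupied: 0.3 × 15.4 = 4.62
  <50 beds, private rental: 0.33 × 21.3 = 7.029
  50–199 beds, owner-occupied: 0.29 × 21.8 = 6.322
  50–199 beds, private rental: 0.08 × 40.3 = 3.224
Post-stratified estimate = 21.195 → 21.2%.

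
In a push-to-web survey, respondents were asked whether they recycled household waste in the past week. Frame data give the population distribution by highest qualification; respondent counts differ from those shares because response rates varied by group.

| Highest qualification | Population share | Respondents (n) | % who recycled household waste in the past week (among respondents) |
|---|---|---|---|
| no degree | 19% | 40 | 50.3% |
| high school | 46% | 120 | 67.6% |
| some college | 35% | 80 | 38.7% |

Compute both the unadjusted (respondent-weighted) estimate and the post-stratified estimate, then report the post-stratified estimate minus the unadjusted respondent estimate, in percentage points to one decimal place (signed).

-0.9 percentage points

Unadjusted (pooled respondent) estimate weights by respondent counts:
  (40/240)×50.3 + (120/240)×67.6 + (80/240)×38.7 = 55.0833%
Post-stratified estimate weights by population shares:
  0.19×50.3 + 0.46×67.6 + 0.35×38.7 = 54.198%
Difference = 54.198 − 55.0833 = -0.8853 pp.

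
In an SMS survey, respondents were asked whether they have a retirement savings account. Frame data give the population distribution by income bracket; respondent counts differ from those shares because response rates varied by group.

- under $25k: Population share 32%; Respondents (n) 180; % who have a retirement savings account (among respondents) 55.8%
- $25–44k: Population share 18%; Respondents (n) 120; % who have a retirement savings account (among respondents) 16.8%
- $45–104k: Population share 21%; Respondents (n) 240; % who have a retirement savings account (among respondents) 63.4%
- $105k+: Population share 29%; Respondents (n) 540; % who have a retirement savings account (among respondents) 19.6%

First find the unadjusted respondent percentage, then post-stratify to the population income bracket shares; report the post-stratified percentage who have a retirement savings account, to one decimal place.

Unadjusted (pooled respondent) estimate weights by respondent counts:
  (180/1080)×55.8 + (120/1080)×16.8 + (240/1080)×63.4 + (540/1080)×19.6 = 35.0556%
Reweighting by population income bracket shares:
  0.32×55.8 + 0.18×16.8 + 0.21×63.4 + 0.29×19.6 = 39.878%

39.9%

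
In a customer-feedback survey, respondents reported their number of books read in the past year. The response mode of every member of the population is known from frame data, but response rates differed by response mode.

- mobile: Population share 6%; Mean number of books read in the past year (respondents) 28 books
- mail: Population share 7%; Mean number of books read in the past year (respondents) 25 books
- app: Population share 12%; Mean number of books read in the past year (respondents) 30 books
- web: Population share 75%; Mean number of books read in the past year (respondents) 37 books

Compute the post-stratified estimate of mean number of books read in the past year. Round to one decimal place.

Each cell contributes population-share × respondent value:
  mobile: 0.06 × 28 = 1.68
  mail: 0.07 × 25 = 1.75
  app: 0.12 × 30 = 3.6
  web: 0.75 × 37 = 27.75
Post-stratified estimate = 34.78 → 34.8.

34.8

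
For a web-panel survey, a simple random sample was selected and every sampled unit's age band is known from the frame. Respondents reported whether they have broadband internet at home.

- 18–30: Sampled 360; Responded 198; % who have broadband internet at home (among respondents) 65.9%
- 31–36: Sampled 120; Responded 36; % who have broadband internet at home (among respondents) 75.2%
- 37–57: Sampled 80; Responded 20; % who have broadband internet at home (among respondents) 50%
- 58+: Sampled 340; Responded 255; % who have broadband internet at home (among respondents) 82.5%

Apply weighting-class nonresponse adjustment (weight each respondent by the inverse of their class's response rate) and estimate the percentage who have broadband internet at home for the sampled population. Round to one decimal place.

72.0%

Response rates by class: 18–30 198/360 = 55%, 31–36 36/120 = 30%, 37–57 20/80 = 25%, 58+ 255/340 = 75%.
Inverse-response-rate weighting restores each class to its sampled count, so class totals weight by n_sampled:
  18–30: 360 × 65.9 = 23724
  31–36: 120 × 75.2 = 9024
  37–57: 80 × 50 = 4000
  58+: 340 × 82.5 = 28,050
Adjusted estimate = 64,798 / 900 = 71.9978 → 72.0%.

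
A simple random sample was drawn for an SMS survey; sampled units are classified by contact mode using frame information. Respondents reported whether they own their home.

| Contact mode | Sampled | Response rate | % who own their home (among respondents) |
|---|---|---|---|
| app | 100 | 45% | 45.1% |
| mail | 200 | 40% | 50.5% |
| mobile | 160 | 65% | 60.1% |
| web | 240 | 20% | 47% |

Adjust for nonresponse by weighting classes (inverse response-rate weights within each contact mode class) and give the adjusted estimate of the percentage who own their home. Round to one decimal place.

Inverse-response-rate weighting restores each class to its sampled count, so class totals weight by n_sampled:
  app: 100 × 45.1 = 4510
  mail: 200 × 50.5 = 10,100
  mobile: 160 × 60.1 = 9616
  web: 240 × 47 = 11,280
Adjusted estimate = 35,506 / 700 = 50.7229 → 50.7%.

50.7%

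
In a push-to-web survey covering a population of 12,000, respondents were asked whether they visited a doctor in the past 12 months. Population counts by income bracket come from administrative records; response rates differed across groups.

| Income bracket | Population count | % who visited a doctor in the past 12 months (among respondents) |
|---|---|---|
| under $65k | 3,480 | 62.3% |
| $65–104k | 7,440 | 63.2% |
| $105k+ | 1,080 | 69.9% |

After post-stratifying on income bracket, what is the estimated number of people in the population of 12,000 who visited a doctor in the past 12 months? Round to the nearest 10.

7,630

Apply each group's respondent rate to its population count:
  under $65k: 3,480 × 62.3% = 2168.04
  $65–104k: 7,440 × 63.2% = 4702.08
  $105k+: 1,080 × 69.9% = 754.92
Estimated total = 7625.04 → 7,630.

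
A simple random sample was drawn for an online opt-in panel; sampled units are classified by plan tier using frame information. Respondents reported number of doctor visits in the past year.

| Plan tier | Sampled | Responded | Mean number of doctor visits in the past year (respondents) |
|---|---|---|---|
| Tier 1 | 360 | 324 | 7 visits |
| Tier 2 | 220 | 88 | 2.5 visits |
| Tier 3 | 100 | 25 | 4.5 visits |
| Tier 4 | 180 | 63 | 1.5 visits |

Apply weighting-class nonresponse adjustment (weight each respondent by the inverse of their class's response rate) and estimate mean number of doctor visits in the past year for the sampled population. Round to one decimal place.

4.4

Response rates by class: Tier 1 324/360 = 90%, Tier 2 88/220 = 40%, Tier 3 25/100 = 25%, Tier 4 63/180 = 35%.
Each respondent's weight = sampled/responded in their class; summing within a class gives n_sampled, so:
  Tier 1: 360 × 7 = 2520
  Tier 2: 220 × 2.5 = 550
  Tier 3: 100 × 4.5 = 450
  Tier 4: 180 × 1.5 = 270
Adjusted estimate = 3790 / 860 = 4.40698 → 4.4.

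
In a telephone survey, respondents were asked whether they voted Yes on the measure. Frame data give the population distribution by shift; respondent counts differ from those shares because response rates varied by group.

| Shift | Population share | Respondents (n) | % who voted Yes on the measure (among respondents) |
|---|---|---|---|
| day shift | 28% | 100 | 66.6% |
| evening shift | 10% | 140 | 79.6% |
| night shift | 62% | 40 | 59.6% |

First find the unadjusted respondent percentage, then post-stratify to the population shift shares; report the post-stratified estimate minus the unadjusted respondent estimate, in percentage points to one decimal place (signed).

Unadjusted (pooled respondent) estimate weights by respondent counts:
  (100/280)×66.6 + (140/280)×79.6 + (40/280)×59.6 = 72.1%
Post-stratifying to population shares instead:
  0.28×66.6 + 0.1×79.6 + 0.62×59.6 = 63.56%
Difference = 63.56 − 72.1 = -8.54 pp.

-8.5 percentage points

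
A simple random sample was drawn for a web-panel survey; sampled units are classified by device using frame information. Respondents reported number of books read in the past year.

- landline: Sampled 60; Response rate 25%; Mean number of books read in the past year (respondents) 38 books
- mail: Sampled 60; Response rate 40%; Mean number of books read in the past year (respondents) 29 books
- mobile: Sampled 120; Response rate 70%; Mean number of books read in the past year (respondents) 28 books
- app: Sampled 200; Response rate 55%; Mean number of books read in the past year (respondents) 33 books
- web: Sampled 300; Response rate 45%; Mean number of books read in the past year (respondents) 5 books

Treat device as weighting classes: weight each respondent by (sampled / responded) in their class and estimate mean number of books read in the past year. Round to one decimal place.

20.9

Weighting each respondent by the inverse class response rate inflates each class back to its sampled size, so the class weight is n_sampled:
  landline: 60 × 38 = 2280
  mail: 60 × 29 = 1740
  mobile: 120 × 28 = 3360
  app: 200 × 33 = 6600
  web: 300 × 5 = 1500
Adjusted estimate = 15,480 / 740 = 20.9189 → 20.9.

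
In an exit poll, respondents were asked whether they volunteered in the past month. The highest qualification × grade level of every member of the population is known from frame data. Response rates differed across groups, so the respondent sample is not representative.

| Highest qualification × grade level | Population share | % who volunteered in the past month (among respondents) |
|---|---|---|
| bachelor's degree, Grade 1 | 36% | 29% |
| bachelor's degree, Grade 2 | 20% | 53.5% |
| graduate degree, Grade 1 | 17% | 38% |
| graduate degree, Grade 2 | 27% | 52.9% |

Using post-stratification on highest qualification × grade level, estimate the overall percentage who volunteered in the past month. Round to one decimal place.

41.9%

Weight each group's respondent value by its population share:
  bachelor's degree, Grade 1: 0.36 × 29 = 10.44
  bachelor's degree, Grade 2: 0.2 × 53.5 = 10.7
  graduate degree, Grade 1: 0.17 × 38 = 6.46
  graduate degree, Grade 2: 0.27 × 52.9 = 14.283
Post-stratified estimate = 41.883 → 41.9%.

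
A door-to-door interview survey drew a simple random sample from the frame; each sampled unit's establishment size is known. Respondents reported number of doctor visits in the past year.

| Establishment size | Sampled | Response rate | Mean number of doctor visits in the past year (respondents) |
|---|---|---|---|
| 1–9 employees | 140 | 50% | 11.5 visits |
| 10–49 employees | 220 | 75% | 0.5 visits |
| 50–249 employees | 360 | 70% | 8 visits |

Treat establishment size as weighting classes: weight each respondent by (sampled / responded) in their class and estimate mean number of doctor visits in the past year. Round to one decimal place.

Weighting each respondent by the inverse class response rate inflates each class back to its sampled size, so the class weight is n_sampled:
  1–9 employees: 140 × 11.5 = 1610
  10–49 employees: 220 × 0.5 = 110
  50–249 employees: 360 × 8 = 2880
Adjusted estimate = 4600 / 720 = 6.38889 → 6.4.

6.4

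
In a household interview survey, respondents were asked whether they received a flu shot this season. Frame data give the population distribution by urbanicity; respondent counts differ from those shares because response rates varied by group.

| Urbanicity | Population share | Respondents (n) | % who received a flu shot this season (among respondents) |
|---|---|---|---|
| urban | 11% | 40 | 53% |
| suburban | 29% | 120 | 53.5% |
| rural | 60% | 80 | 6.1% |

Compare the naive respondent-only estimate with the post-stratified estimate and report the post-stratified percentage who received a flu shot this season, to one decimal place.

25.0%

Naive respondent-only estimate (weights = respondent counts):
  (40/240)×53 + (120/240)×53.5 + (80/240)×6.1 = 37.6167%
Post-stratifying to population shares instead:
  0.11×53 + 0.29×53.5 + 0.6×6.1 = 25.005%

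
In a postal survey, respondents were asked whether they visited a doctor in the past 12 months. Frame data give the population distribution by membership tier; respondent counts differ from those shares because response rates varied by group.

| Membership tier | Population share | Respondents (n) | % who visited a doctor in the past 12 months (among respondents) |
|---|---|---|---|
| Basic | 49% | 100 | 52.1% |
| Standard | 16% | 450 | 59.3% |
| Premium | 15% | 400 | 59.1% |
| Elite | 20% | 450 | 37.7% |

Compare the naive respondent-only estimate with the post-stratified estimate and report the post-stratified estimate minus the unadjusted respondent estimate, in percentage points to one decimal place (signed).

-0.4 percentage points

Without adjustment, the pooled respondent share is:
  (100/1400)×52.1 + (450/1400)×59.3 + (400/1400)×59.1 + (450/1400)×37.7 = 51.7857%
Post-stratifying to population shares instead:
  0.49×52.1 + 0.16×59.3 + 0.15×59.1 + 0.2×37.7 = 51.422%
Difference = 51.422 − 51.7857 = -0.3637 pp.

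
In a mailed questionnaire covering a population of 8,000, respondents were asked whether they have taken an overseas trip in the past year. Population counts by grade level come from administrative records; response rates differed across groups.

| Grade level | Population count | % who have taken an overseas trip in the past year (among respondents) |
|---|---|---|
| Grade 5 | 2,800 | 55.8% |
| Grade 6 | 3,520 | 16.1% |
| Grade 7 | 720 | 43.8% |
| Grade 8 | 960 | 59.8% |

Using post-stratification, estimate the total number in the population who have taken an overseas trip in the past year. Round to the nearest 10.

3,020

Each cell contributes its population count × the respondent rate:
  Grade 5: 2,800 × 55.8% = 1562.4
  Grade 6: 3,520 × 16.1% = 566.72
  Grade 7: 720 × 43.8% = 315.36
  Grade 8: 960 × 59.8% = 574.08
Estimated total = 3018.56 → 3,020.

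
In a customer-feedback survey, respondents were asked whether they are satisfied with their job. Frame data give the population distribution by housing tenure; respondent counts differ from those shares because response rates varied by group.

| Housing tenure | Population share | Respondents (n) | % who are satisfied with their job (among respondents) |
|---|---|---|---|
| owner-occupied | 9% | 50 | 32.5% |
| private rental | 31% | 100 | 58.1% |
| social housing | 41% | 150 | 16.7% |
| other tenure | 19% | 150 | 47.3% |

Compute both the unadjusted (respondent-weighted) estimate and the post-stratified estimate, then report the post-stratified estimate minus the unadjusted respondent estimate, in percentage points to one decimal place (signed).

-1.1 percentage points

Without adjustment, the pooled respondent share is:
  (50/450)×32.5 + (100/450)×58.1 + (150/450)×16.7 + (150/450)×47.3 = 37.8556%
Reweighting by population housing tenure shares:
  0.09×32.5 + 0.31×58.1 + 0.41×16.7 + 0.19×47.3 = 36.77%
Difference = 36.77 − 37.8556 = -1.0856 pp.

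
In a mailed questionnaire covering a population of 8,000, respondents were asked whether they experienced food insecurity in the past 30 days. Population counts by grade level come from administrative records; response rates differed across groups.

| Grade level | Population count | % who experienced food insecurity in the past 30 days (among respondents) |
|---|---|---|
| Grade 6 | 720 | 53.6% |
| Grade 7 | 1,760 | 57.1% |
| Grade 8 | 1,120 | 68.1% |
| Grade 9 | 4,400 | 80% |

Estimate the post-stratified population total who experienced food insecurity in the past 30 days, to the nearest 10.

Each cell contributes its population count × the respondent rate:
  Grade 6: 720 × 53.6% = 385.92
  Grade 7: 1,760 × 57.1% = 1004.96
  Grade 8: 1,120 × 68.1% = 762.72
  Grade 9: 4,400 × 80% = 3520
Estimated total = 5673.6 → 5,670.

5,670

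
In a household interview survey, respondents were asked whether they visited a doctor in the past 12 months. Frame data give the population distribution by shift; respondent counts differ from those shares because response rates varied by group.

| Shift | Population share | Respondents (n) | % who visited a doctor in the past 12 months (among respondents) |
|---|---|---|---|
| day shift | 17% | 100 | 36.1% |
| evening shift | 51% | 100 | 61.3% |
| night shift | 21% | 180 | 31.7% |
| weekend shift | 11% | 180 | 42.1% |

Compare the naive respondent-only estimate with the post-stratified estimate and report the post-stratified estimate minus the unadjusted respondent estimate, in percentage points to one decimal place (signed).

+7.6 percentage points

Naive respondent-only estimate (weights = respondent counts):
  (100/560)×36.1 + (100/560)×61.3 + (180/560)×31.7 + (180/560)×42.1 = 41.1143%
Reweighting by population shift shares:
  0.17×36.1 + 0.51×61.3 + 0.21×31.7 + 0.11×42.1 = 48.688%
Difference = 48.688 − 41.1143 = 7.5737 pp.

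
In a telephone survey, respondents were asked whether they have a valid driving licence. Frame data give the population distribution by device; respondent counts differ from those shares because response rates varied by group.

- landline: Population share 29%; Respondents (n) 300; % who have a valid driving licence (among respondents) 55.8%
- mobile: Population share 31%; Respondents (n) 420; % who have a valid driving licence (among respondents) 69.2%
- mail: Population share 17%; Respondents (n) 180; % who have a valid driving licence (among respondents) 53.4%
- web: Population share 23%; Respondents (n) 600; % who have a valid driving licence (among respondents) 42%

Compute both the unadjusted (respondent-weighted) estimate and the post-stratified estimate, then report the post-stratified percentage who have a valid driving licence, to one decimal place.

Without adjustment, the pooled respondent share is:
  (300/1500)×55.8 + (420/1500)×69.2 + (180/1500)×53.4 + (600/1500)×42 = 53.744%
Post-stratified estimate weights by population shares:
  0.29×55.8 + 0.31×69.2 + 0.17×53.4 + 0.23×42 = 56.372%

56.4%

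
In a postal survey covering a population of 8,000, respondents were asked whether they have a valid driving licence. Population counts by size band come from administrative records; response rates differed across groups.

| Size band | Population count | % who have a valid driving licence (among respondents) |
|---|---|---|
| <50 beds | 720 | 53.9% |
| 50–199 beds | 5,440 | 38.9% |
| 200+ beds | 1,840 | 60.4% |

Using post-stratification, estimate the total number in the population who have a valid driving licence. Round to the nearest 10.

3,620

Apply each group's respondent rate to its population count:
  <50 beds: 720 × 53.9% = 388.08
  50–199 beds: 5,440 × 38.9% = 2116.16
  200+ beds: 1,840 × 60.4% = 1111.36
Estimated total = 3615.6 → 3,620.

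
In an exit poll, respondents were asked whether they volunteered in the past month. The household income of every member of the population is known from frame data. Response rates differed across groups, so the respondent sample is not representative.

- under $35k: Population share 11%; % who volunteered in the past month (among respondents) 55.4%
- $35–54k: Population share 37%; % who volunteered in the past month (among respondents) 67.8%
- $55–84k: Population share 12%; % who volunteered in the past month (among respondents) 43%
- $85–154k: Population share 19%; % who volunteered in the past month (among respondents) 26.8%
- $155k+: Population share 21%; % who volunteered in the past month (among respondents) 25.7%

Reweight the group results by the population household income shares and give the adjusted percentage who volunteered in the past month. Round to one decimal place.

Each cell contributes population-share × respondent value:
  under $35k: 0.11 × 55.4 = 6.094
  $35–54k: 0.37 × 67.8 = 25.086
  $55–84k: 0.12 × 43 = 5.16
  $85–154k: 0.19 × 26.8 = 5.092
  $155k+: 0.21 × 25.7 = 5.397
Post-stratified estimate = 46.829 → 46.8%.

46.8%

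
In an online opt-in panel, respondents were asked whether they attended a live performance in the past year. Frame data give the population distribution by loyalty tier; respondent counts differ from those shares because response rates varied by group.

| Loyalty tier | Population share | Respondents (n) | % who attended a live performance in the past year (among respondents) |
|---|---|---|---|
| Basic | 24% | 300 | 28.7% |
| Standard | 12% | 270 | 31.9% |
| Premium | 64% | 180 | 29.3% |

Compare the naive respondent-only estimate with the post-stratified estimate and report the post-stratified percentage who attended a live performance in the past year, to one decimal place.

29.5%

Naive respondent-only estimate (weights = respondent counts):
  (300/750)×28.7 + (270/750)×31.9 + (180/750)×29.3 = 29.996%
Post-stratified estimate weights by population shares:
  0.24×28.7 + 0.12×31.9 + 0.64×29.3 = 29.468%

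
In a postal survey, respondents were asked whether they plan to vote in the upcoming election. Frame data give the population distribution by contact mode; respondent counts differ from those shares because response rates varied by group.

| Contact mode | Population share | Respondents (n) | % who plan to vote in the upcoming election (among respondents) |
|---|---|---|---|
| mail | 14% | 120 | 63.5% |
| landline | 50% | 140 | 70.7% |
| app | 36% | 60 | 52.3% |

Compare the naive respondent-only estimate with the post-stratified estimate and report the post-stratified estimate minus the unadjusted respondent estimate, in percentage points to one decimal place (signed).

-1.5 percentage points

Naive respondent-only estimate (weights = respondent counts):
  (120/320)×63.5 + (140/320)×70.7 + (60/320)×52.3 = 64.55%
Post-stratifying to population shares instead:
  0.14×63.5 + 0.5×70.7 + 0.36×52.3 = 63.068%
Difference = 63.068 − 64.55 = -1.482 pp.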